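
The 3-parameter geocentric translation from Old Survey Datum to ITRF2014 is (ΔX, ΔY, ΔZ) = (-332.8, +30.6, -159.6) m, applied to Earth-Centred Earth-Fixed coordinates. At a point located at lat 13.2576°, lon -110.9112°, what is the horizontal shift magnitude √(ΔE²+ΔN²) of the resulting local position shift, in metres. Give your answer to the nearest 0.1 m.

At φ = 13.2576°, λ = -110.9112°: sin φ = 0.229330, cos φ = 0.973349, sin λ = -0.934135, cos λ = -0.356921.
ΔE = −sin λ·ΔX + cos λ·ΔY = −(-0.934135)·(-332.8) + (-0.356921)·(30.6) = -321.80 m.
ΔN = −sin φ cos λ·ΔX − sin φ sin λ·ΔY + cos φ·ΔZ = −(0.229330)(-0.356921)(-332.8) − (0.229330)(-0.934135)(30.6) + (0.973349)(-159.6) = -176.03 m.
Horizontal magnitude = √(ΔE² + ΔN²) = √((-321.80)² + (-176.03)²) = 366.80 m.

366.8 m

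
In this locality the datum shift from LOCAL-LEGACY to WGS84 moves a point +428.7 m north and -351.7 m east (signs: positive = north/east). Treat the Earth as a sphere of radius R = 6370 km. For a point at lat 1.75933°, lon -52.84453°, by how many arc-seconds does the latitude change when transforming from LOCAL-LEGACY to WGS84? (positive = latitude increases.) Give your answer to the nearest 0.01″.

On a sphere of radius R, 1 rad of latitude = R, so Δφ = ΔN / R = 428.7 / 6370000 = 6.7300e-05 rad = 13.882″.

Δφ = 13.88″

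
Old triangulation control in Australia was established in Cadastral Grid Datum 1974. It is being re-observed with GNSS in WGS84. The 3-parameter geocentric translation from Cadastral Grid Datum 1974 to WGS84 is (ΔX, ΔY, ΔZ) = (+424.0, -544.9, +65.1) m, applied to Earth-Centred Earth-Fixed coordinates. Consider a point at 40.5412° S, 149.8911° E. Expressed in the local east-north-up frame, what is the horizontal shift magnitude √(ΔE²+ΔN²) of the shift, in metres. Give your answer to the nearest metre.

449 m

The local east axis at (φ, λ) is (−sin λ, cos λ, 0), so ΔE = −sin(149.8911°)·424.0 + cos(149.8911°)·(-544.9) = 258.68 m.
The local north axis is (−sin φ cos λ, −sin φ sin λ, cos φ), giving ΔN = -238.412 − 177.674 + 49.472 = -366.61 m.
Horizontal magnitude = √(ΔE² + ΔN²) = √(258.68² + (-366.61)²) = 448.69 m.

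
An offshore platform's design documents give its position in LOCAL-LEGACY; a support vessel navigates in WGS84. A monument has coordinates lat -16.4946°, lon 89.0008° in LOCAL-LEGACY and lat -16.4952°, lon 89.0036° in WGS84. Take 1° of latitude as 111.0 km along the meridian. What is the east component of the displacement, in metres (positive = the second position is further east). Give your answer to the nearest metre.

Δφ = -16.4952° − -16.4946° = -0.0006°; Δλ = 89.0036° − 89.0008° = +0.0028°.
ΔN = Δφ × 111000 = -66.6 m; ΔE = Δλ × 111000 × cos(-16.4946°) = +0.0028 × 111000 × 0.958846 = 298.0 m.

ΔE = 298 m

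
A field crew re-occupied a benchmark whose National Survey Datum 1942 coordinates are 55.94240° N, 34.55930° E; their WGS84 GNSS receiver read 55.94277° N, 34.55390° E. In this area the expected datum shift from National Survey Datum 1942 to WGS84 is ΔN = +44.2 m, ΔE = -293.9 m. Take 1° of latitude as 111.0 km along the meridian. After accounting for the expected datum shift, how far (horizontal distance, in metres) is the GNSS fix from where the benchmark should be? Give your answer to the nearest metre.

Observed coordinate differences: Δφ = +0.00037°, Δλ = -0.00540°.
Converting to metres (1° lat = 111000 m, cos φ = 0.560026): observed ΔN = 41.1 m, observed ΔE = -335.7 m.
Subtracting the expected shift leaves a residual of 41.1 − (44.2) = -3.1 m north and -335.7 − (-293.9) = -41.8 m east.
Residual distance = √((-3.1)² + (-41.8)²) = 41.9 m.

42 m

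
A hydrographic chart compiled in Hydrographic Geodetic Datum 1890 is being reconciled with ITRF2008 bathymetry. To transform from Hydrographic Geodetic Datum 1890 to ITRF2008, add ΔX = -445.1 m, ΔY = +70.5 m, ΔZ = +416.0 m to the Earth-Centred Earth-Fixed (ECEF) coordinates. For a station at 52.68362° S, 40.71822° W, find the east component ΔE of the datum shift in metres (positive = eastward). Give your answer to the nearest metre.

ΔE = -237 m

The local east axis at (φ, λ) is (−sin λ, cos λ, 0), so ΔE = −sin(-40.71822°)·(-445.1) + cos(-40.71822°)·70.5 = -236.92 m.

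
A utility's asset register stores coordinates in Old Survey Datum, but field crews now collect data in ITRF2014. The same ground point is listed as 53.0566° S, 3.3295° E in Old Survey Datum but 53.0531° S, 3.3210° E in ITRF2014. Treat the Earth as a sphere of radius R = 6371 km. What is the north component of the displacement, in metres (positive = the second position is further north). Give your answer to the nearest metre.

Δφ = -53.0531° − -53.0566° = +0.0035°; Δλ = 3.3210° − 3.3295° = -0.0085°.
1° along a meridian = πR/180 = 111195 m.
ΔN = Δφ × 111195 = 389.2 m; ΔE = Δλ × 111195 × cos(-53.0566°) = -0.0085 × 111195 × 0.601026 = -568.1 m.

ΔN = 389 m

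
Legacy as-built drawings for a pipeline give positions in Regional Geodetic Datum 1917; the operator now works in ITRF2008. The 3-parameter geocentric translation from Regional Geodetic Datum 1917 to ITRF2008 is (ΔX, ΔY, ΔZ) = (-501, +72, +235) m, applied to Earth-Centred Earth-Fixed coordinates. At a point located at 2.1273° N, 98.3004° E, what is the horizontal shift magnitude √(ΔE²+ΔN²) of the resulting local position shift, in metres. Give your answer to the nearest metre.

The local east axis at (φ, λ) is (−sin λ, cos λ, 0), so ΔE = −sin(98.3004°)·(-501) + cos(98.3004°)·72 = 485.36 m.
The local north axis is (−sin φ cos λ, −sin φ sin λ, cos φ), giving ΔN = -2.685 − 2.645 + 234.838 = 229.51 m.
Horizontal magnitude = √(ΔE² + ΔN²) = √(485.36² + 229.51²) = 536.89 m.

537 m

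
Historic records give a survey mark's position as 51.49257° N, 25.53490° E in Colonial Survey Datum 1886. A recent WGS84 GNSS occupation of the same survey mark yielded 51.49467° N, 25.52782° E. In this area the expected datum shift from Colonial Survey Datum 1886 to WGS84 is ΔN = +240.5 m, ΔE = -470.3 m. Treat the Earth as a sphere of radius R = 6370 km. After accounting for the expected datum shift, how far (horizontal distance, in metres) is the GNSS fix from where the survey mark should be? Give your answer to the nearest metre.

Observed coordinate differences: Δφ = +0.00210°, Δλ = -0.00708°.
Converting to metres (1° lat = 111177 m, cos φ = 0.622616): observed ΔN = 233.5 m, observed ΔE = -490.1 m.
Subtracting the expected shift leaves a residual of 233.5 − (240.5) = -7.0 m north and -490.1 − (-470.3) = -19.8 m east.
Residual distance = √((-7.0)² + (-19.8)²) = 21.0 m.

21 m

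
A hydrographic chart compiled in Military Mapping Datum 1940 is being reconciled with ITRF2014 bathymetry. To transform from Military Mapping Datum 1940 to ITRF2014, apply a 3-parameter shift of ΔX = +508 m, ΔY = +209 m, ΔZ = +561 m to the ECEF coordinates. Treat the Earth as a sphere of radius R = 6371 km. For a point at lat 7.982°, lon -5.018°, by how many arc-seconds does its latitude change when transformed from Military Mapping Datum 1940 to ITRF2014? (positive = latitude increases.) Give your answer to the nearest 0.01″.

Δφ = 15.79″

sin φ = 0.138862, cos φ = 0.990312, sin λ = -0.087469, cos λ = 0.996167.
North component: ΔN = −sin φ cos λ·ΔX − sin φ sin λ·ΔY + cos φ·ΔZ = −(0.138862)(0.996167)(508) − (0.138862)(-0.087469)(209) + (0.990312)(561) = 487.83 m.
1° of latitude spans πR/180 = 111195 m, so Δφ = 487.83 / 111195 × 3600 = 15.794″.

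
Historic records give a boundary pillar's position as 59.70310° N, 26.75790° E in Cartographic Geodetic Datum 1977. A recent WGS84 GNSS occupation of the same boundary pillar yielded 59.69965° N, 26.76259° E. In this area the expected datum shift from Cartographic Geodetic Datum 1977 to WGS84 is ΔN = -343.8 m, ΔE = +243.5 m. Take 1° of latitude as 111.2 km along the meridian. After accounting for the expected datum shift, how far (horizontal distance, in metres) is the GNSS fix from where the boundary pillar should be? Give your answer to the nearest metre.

44 m

Observed coordinate differences: Δφ = -0.00345°, Δλ = +0.00469°.
Converting to metres (1° lat = 111200 m, cos φ = 0.504481): observed ΔN = -383.6 m, observed ΔE = 263.1 m.
Subtracting the expected shift leaves a residual of -383.6 − (-343.8) = -39.8 m north and 263.1 − (243.5) = 19.6 m east.
Residual distance = √((-39.8)² + 19.6²) = 44.4 m.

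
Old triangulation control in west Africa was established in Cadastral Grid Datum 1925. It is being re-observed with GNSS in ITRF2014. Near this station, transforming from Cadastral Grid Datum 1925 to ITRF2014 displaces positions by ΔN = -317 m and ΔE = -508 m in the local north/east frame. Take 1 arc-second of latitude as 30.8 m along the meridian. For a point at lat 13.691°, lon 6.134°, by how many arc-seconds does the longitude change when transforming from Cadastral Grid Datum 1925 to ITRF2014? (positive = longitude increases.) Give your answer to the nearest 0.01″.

Δλ = -16.98″

At latitude 13.691°, cos φ = 0.971586.
1″ of longitude at this latitude = 30.80 × cos φ = 29.9249 m, so Δλ = -508.0 / 29.9249 = -16.976″.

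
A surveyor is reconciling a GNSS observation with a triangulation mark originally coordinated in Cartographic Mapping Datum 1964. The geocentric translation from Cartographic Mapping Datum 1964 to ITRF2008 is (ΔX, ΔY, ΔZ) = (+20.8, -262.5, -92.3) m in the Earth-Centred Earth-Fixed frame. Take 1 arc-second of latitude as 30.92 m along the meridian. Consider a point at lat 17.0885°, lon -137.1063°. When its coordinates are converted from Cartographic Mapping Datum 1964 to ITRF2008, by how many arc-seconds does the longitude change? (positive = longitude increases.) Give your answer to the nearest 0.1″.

Δλ = 7.0″

sin φ = 0.293848, cos φ = 0.955852, sin λ = -0.680640, cos λ = -0.732618.
East component: ΔE = −sin λ·ΔX + cos λ·ΔY = −(-0.680640)(20.8) + (-0.732618)(-262.5) = 206.47 m.
1° of latitude spans 3600 × 30.92 = 111312 m; at latitude φ, 1° of longitude spans that × cos φ = 106397.8 m, so Δλ = 206.47 / 106397.8 × 3600 = 6.986″.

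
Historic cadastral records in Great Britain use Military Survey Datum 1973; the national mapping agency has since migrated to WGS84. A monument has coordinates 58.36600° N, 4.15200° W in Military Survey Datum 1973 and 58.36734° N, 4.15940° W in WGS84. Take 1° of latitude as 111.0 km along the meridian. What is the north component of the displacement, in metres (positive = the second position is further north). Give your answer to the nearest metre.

Δφ = 58.36734° − 58.36600° = +0.00134°; Δλ = -4.15940° − -4.15200° = -0.00740°.
ΔN = Δφ × 111000 = 148.7 m; ΔE = Δλ × 111000 × cos(58.36600°) = -0.00740 × 111000 × 0.524491 = -430.8 m.

ΔN = 149 m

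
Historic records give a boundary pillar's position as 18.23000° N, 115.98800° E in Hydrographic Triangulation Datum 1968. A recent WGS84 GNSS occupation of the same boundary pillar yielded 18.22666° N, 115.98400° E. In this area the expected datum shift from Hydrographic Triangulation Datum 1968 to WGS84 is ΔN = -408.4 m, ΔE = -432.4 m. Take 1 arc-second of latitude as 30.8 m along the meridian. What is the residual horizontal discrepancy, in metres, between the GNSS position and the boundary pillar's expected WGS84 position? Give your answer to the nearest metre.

Observed coordinate differences: Δφ = -0.00334°, Δλ = -0.00400°.
Converting to metres (1° lat = 110880 m, cos φ = 0.949808): observed ΔN = -370.3 m, observed ΔE = -421.3 m.
Subtracting the expected shift leaves a residual of -370.3 − (-408.4) = 38.1 m north and -421.3 − (-432.4) = 11.1 m east.
Residual distance = √(38.1² + 11.1²) = 39.7 m.

40 m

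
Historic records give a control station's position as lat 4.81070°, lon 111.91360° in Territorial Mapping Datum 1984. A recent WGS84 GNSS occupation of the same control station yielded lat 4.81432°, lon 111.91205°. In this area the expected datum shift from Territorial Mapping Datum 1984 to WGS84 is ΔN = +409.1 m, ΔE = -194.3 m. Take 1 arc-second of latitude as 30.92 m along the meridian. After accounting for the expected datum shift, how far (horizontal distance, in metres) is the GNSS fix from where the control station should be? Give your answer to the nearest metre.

23 m

Observed coordinate differences: Δφ = +0.00362°, Δλ = -0.00155°.
Converting to metres (1° lat = 111312 m, cos φ = 0.996477): observed ΔN = 402.9 m, observed ΔE = -171.9 m.
Subtracting the expected shift leaves a residual of 402.9 − (409.1) = -6.2 m north and -171.9 − (-194.3) = 22.4 m east.
Residual distance = √((-6.2)² + 22.4²) = 23.2 m.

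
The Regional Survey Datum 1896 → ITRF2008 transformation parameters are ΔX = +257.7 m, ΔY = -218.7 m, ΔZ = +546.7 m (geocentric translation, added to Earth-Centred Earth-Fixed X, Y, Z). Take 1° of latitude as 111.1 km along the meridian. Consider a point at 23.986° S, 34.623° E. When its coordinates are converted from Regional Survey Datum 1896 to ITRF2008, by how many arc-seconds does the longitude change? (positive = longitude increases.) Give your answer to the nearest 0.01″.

Δλ = -11.58″

sin φ = -0.406513, cos φ = 0.913645, sin λ = 0.568174, cos λ = 0.822908.
East component: ΔE = −sin λ·ΔX + cos λ·ΔY = −(0.568174)(257.7) + (0.822908)(-218.7) = -326.39 m.
1° of latitude spans 111100 m; at latitude φ, 1° of longitude spans that × cos φ = 101505.9 m, so Δλ = -326.39 / 101505.9 × 3600 = -11.576″.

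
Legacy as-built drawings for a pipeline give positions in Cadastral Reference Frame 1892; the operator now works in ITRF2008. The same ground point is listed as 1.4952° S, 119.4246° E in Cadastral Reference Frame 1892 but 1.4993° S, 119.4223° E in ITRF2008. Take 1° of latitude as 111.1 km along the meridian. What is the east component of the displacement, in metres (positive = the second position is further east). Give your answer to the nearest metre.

ΔE = -255 m

Δφ = -1.4993° − -1.4952° = -0.0041°; Δλ = 119.4223° − 119.4246° = -0.0023°.
ΔN = Δφ × 111100 = -455.5 m; ΔE = Δλ × 111100 × cos(-1.4952°) = -0.0023 × 111100 × 0.999660 = -255.4 m.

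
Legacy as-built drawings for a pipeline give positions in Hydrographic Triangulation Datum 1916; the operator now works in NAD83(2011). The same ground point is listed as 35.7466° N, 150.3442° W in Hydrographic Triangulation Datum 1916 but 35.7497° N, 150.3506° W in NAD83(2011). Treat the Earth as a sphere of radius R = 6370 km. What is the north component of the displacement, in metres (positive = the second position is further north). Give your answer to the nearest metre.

Δφ = 35.7497° − 35.7466° = +0.0031°; Δλ = -150.3506° − -150.3442° = -0.0064°.
1° along a meridian = πR/180 = 111177 m.
ΔN = Δφ × 111177 = 344.7 m; ΔE = Δλ × 111177 × cos(35.7466°) = -0.0064 × 111177 × 0.811609 = -577.5 m.

ΔN = 345 m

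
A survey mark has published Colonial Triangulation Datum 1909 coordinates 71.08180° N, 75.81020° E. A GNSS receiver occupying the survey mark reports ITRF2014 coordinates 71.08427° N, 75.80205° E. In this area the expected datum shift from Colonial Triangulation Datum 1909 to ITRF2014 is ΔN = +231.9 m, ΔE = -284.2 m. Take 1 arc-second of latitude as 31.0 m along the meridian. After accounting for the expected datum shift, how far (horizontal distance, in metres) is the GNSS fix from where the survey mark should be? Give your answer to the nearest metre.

Observed coordinate differences: Δφ = +0.00247°, Δλ = -0.00815°.
Converting to metres (1° lat = 111600 m, cos φ = 0.324218): observed ΔN = 275.7 m, observed ΔE = -294.9 m.
Subtracting the expected shift leaves a residual of 275.7 − (231.9) = 43.8 m north and -294.9 − (-284.2) = -10.7 m east.
Residual distance = √(43.8² + (-10.7)²) = 45.0 m.

45 m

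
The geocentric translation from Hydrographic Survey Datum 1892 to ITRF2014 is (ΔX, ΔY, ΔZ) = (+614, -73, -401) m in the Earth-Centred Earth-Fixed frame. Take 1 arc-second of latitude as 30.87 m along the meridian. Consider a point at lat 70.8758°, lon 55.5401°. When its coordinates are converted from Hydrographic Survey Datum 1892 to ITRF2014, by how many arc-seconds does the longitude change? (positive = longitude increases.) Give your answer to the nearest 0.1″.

sin φ = 0.944811, cos φ = 0.327617, sin λ = 0.824522, cos λ = 0.565829.
East component: ΔE = −sin λ·ΔX + cos λ·ΔY = −(0.824522)(614) + (0.565829)(-73) = -547.56 m.
1° of latitude spans 3600 × 30.87 = 111132 m; at latitude φ, 1° of longitude spans that × cos φ = 36408.7 m, so Δλ = -547.56 / 36408.7 × 3600 = -54.142″.

Δλ = -54.1″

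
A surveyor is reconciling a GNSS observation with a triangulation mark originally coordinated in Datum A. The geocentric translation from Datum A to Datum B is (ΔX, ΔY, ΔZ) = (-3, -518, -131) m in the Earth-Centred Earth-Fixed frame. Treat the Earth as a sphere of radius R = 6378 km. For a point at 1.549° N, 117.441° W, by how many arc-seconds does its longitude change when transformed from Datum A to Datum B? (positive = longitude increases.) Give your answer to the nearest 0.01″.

sin φ = 0.027032, cos φ = 0.999635, sin λ = -0.887486, cos λ = -0.460835.
East component: ΔE = −sin λ·ΔX + cos λ·ΔY = −(-0.887486)(-3) + (-0.460835)(-518) = 236.05 m.
1° of latitude spans πR/180 = 111317 m; at latitude φ, 1° of longitude spans that × cos φ = 111276.4 m, so Δλ = 236.05 / 111276.4 × 3600 = 7.637″.

Δλ = 7.64″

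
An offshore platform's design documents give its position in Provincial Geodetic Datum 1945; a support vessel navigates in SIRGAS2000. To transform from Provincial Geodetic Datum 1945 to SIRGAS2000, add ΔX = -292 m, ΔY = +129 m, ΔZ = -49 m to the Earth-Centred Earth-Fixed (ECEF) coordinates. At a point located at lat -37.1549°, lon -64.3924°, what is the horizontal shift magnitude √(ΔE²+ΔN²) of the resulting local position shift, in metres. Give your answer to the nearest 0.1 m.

278.4 m

The local east axis at (φ, λ) is (−sin λ, cos λ, 0), so ΔE = −sin(-64.3924°)·(-292) + cos(-64.3924°)·129 = -207.56 m.
The local north axis is (−sin φ cos λ, −sin φ sin λ, cos φ), giving ΔN = -76.224 − 70.259 − 39.053 = -185.54 m.
Horizontal magnitude = √(ΔE² + ΔN²) = √((-207.56)² + (-185.54)²) = 278.40 m.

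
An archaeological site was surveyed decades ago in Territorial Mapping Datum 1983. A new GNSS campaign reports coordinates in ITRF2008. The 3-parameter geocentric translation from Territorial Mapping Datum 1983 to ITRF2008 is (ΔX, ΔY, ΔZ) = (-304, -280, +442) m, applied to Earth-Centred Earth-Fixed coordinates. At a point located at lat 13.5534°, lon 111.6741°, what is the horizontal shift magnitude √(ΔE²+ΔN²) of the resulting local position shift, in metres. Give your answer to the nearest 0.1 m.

The local east axis at (φ, λ) is (−sin λ, cos λ, 0), so ΔE = −sin(111.6741°)·(-304) + cos(111.6741°)·(-280) = 385.92 m.
The local north axis is (−sin φ cos λ, −sin φ sin λ, cos φ), giving ΔN = -26.312 + 60.979 + 429.691 = 464.36 m.
Horizontal magnitude = √(ΔE² + ΔN²) = √(385.92² + 464.36²) = 603.79 m.

603.8 m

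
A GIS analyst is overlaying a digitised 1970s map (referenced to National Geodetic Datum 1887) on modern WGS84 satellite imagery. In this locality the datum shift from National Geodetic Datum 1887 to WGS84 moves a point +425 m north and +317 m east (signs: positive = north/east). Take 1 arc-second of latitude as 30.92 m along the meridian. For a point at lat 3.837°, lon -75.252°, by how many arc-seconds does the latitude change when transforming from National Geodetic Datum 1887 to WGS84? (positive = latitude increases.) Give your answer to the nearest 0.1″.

Δφ = 13.7″

1″ of latitude = 30.92 m, so Δφ = 425.0 / 30.92 = 13.745″.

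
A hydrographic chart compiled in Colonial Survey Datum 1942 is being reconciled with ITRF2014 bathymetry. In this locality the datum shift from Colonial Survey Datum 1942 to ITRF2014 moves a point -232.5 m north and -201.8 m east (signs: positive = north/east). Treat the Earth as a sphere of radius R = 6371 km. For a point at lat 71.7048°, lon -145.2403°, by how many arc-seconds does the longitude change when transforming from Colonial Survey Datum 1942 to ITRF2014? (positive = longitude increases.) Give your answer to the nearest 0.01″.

At latitude 71.7048°, cos φ = 0.313913.
One radian of longitude at latitude φ spans R cos φ, so Δλ = ΔE / (R cos φ) = -201.8 / (6371000 × 0.313913) = -1.0090e-04 rad = -20.813″.

Δλ = -20.81″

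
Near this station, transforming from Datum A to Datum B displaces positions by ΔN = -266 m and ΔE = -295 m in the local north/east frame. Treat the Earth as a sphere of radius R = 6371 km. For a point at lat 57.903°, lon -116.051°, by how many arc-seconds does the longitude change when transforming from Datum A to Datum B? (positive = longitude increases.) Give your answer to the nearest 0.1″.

At latitude 57.903°, cos φ = 0.531354.
One radian of longitude at latitude φ spans R cos φ, so Δλ = ΔE / (R cos φ) = -295.0 / (6371000 × 0.531354) = -8.7143e-05 rad = -17.974″.

Δλ = -18.0″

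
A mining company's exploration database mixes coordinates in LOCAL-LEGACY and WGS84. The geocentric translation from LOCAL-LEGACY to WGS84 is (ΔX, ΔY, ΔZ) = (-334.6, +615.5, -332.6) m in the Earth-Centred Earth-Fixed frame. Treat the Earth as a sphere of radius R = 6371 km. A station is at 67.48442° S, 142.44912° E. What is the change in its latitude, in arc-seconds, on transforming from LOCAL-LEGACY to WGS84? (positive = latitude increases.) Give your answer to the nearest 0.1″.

Δφ = 15.0″

sin φ = -0.923775, cos φ = 0.382935, sin λ = 0.609466, cos λ = -0.792812.
North component: ΔN = −sin φ cos λ·ΔX − sin φ sin λ·ΔY + cos φ·ΔZ = −(-0.923775)(-0.792812)(-334.6) − (-0.923775)(0.609466)(615.5) + (0.382935)(-332.6) = 464.22 m.
1° of latitude spans πR/180 = 111195 m, so Δφ = 464.22 / 111195 × 3600 = 15.029″.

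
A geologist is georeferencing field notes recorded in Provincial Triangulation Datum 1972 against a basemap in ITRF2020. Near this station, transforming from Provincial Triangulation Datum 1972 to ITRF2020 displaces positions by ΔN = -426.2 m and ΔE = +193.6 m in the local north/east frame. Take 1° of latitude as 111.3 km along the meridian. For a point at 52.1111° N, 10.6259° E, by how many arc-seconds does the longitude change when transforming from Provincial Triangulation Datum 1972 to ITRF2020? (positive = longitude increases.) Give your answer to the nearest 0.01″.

Δλ = 10.20″

At latitude 52.1111°, cos φ = 0.614132.
1° of longitude at this latitude = 111.3 × cos φ = 68.35 km, so Δλ = 193.6 / 68352.9 = 0.0028324° = 10.196″.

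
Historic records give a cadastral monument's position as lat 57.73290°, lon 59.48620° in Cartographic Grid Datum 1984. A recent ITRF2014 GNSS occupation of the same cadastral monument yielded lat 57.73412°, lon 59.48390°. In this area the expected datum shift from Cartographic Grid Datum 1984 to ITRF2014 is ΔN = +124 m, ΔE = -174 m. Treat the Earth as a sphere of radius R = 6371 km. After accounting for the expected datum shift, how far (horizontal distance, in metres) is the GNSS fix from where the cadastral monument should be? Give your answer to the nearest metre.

Observed coordinate differences: Δφ = +0.00122°, Δλ = -0.00230°.
Converting to metres (1° lat = 111195 m, cos φ = 0.533867): observed ΔN = 135.7 m, observed ΔE = -136.5 m.
Subtracting the expected shift leaves a residual of 135.7 − (124) = 11.7 m north and -136.5 − (-174) = 37.5 m east.
Residual distance = √(11.7² + 37.5²) = 39.2 m.

39 m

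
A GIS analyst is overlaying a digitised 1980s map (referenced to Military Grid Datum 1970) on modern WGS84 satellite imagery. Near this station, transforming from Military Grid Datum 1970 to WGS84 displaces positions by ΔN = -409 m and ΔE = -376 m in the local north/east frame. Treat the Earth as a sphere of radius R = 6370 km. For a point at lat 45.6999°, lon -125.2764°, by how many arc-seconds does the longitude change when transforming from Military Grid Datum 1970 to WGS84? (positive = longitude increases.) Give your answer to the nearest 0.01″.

Δλ = -17.43″

At latitude 45.6999°, cos φ = 0.698417.
One radian of longitude at latitude φ spans R cos φ, so Δλ = ΔE / (R cos φ) = -376.0 / (6370000 × 0.698417) = -8.4515e-05 rad = -17.432″.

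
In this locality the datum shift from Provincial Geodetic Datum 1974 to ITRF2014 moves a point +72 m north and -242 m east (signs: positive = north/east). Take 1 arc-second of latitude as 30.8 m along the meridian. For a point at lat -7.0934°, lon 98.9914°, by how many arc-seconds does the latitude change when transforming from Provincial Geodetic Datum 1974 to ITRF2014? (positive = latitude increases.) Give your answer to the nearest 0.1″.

1″ of latitude = 30.80 m, so Δφ = 72.0 / 30.80 = 2.338″.

Δφ = 2.3″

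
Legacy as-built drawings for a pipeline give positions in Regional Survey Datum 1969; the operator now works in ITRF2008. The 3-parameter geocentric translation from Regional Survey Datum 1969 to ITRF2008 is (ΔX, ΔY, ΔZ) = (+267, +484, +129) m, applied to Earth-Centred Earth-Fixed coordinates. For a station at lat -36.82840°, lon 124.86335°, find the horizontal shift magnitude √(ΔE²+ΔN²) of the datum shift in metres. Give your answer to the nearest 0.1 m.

555.1 m

At φ = -36.82840°, λ = 124.86335°: sin φ = -0.599420, cos φ = 0.800434, sin λ = 0.820518, cos λ = -0.571621.
ΔE = −sin λ·ΔX + cos λ·ΔY = −(0.820518)·(267) + (-0.571621)·(484) = -495.74 m.
ΔN = −sin φ cos λ·ΔX − sin φ sin λ·ΔY + cos φ·ΔZ = −(-0.599420)(-0.571621)(267) − (-0.599420)(0.820518)(484) + (0.800434)(129) = 249.82 m.
Horizontal magnitude = √(ΔE² + ΔN²) = √((-495.74)² + 249.82²) = 555.13 m.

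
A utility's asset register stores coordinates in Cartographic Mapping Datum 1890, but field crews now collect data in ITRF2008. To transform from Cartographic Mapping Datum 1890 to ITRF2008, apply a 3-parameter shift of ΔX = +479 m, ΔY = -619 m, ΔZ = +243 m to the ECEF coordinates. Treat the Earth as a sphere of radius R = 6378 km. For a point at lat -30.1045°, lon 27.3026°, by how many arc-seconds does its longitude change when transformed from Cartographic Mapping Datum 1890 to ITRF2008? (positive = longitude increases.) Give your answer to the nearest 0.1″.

sin φ = -0.501579, cos φ = 0.865112, sin λ = 0.458690, cos λ = 0.888596.
East component: ΔE = −sin λ·ΔX + cos λ·ΔY = −(0.458690)(479) + (0.888596)(-619) = -769.75 m.
1° of latitude spans πR/180 = 111317 m; at latitude φ, 1° of longitude spans that × cos φ = 96301.8 m, so Δλ = -769.75 / 96301.8 × 3600 = -28.775″.

Δλ = -28.8″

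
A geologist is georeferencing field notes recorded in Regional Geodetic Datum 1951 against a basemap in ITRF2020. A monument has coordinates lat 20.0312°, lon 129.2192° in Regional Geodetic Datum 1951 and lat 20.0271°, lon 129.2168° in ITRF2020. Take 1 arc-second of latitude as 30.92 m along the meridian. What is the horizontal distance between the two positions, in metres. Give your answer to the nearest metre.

Δφ = 20.0271° − 20.0312° = -0.0041°; Δλ = 129.2168° − 129.2192° = -0.0024°.
1° of latitude = 3600 × 30.92 = 111312 m.
ΔN = Δφ × 111312 = -456.4 m; ΔE = Δλ × 111312 × cos(20.0312°) = -0.0024 × 111312 × 0.939506 = -251.0 m.
Distance = √(ΔE² + ΔN²) = √((-251.0)² + (-456.4)²) = 520.8 m.

521 m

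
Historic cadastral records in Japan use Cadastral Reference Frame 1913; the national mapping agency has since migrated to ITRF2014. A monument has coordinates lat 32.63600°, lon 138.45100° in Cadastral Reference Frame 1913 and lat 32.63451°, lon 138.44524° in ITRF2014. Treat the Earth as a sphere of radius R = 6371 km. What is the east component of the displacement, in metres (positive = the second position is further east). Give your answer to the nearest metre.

ΔE = -539 m

Δφ = 32.63451° − 32.63600° = -0.00149°; Δλ = 138.44524° − 138.45100° = -0.00576°.
1° along a meridian = πR/180 = 111195 m.
ΔN = Δφ × 111195 = -165.7 m; ΔE = Δλ × 111195 × cos(32.63600°) = -0.00576 × 111195 × 0.842114 = -539.4 m.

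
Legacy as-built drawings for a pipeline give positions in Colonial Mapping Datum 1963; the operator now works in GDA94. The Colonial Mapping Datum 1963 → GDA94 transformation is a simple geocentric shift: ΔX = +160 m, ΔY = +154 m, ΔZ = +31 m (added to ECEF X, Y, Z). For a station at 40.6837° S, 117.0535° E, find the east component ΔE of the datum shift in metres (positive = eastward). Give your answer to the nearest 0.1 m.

ΔE = -212.5 m

At φ = -40.6837°, λ = 117.0535°: sin φ = -0.651883, cos φ = 0.758320, sin λ = 0.890582, cos λ = -0.454822.
ΔE = −sin λ·ΔX + cos λ·ΔY = −(0.890582)·(160) + (-0.454822)·(154) = -212.54 m.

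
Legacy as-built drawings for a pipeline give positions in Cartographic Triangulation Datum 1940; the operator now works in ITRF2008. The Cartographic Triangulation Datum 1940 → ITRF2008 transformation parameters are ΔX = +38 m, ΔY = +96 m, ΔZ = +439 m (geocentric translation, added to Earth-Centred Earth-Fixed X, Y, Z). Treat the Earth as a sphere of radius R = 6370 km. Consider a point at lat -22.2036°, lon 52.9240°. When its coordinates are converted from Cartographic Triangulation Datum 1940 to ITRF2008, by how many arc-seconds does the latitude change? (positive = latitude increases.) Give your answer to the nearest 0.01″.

sin φ = -0.377899, cos φ = 0.925847, sin λ = 0.797837, cos λ = 0.602874.
North component: ΔN = −sin φ cos λ·ΔX − sin φ sin λ·ΔY + cos φ·ΔZ = −(-0.377899)(0.602874)(38) − (-0.377899)(0.797837)(96) + (0.925847)(439) = 444.05 m.
1° of latitude spans πR/180 = 111177 m, so Δφ = 444.05 / 111177 × 3600 = 14.379″.

Δφ = 14.38″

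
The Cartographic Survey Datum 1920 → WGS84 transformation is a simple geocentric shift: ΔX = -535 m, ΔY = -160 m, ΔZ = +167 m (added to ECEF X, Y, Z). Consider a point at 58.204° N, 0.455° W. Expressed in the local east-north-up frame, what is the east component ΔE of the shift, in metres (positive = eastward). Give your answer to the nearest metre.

ΔE = -164 m

The local east axis at (φ, λ) is (−sin λ, cos λ, 0), so ΔE = −sin(-0.455°)·(-535) + cos(-0.455°)·(-160) = -164.24 m.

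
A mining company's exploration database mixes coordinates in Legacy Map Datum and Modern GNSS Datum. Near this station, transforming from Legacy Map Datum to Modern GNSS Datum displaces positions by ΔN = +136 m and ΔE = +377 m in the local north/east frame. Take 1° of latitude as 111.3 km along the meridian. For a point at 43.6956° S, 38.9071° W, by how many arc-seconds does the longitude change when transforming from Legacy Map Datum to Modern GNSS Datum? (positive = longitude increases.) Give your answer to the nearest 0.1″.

At latitude -43.6956°, cos φ = 0.723020.
1° of longitude at this latitude = 111.3 × cos φ = 80.47 km, so Δλ = 377.0 / 80472.1 = 0.0046849° = 16.865″.

Δλ = 16.9″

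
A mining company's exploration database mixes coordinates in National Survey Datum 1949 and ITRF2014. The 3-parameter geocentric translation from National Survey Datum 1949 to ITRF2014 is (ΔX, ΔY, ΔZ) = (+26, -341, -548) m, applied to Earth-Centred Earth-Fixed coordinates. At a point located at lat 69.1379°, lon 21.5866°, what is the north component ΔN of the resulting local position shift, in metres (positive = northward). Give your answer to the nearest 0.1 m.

ΔN = -100.5 m

At φ = 69.1379°, λ = 21.5866°: sin φ = 0.934440, cos φ = 0.356120, sin λ = 0.367907, cos λ = 0.929863.
ΔN = −sin φ cos λ·ΔX − sin φ sin λ·ΔY + cos φ·ΔZ = −(0.934440)(0.929863)(26) − (0.934440)(0.367907)(-341) + (0.356120)(-548) = -100.51 m.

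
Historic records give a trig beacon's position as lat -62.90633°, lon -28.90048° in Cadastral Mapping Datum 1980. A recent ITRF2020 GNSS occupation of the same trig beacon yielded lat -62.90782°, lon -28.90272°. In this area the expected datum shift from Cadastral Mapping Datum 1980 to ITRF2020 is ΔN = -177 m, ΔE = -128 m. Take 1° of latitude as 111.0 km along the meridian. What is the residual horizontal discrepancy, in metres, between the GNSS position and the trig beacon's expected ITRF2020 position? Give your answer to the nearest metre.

Observed coordinate differences: Δφ = -0.00149°, Δλ = -0.00224°.
Converting to metres (1° lat = 111000 m, cos φ = 0.455447): observed ΔN = -165.4 m, observed ΔE = -113.2 m.
Subtracting the expected shift leaves a residual of -165.4 − (-177) = 11.6 m north and -113.2 − (-128) = 14.8 m east.
Residual distance = √(11.6² + 14.8²) = 18.8 m.

19 m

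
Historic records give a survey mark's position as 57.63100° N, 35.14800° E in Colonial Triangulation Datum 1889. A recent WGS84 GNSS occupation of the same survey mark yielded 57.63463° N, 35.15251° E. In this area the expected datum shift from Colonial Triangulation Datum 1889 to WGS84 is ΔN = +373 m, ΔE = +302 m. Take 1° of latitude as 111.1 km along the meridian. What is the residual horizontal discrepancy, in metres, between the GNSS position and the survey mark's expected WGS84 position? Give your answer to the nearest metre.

45 m

Observed coordinate differences: Δφ = +0.00363°, Δλ = +0.00451°.
Converting to metres (1° lat = 111100 m, cos φ = 0.535370): observed ΔN = 403.3 m, observed ΔE = 268.3 m.
Subtracting the expected shift leaves a residual of 403.3 − (373) = 30.3 m north and 268.3 − (302) = -33.7 m east.
Residual distance = √(30.3² + (-33.7)²) = 45.3 m.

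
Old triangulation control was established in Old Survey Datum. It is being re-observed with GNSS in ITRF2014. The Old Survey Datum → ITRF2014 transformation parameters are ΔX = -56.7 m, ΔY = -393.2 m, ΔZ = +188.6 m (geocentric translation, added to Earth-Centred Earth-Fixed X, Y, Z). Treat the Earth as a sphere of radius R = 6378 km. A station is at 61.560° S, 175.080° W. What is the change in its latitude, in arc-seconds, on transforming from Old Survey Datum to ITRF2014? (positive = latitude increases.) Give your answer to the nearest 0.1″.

sin φ = -0.879316, cos φ = 0.476238, sin λ = -0.085765, cos λ = -0.996315.
North component: ΔN = −sin φ cos λ·ΔX − sin φ sin λ·ΔY + cos φ·ΔZ = −(-0.879316)(-0.996315)(-56.7) − (-0.879316)(-0.085765)(-393.2) + (0.476238)(188.6) = 169.14 m.
1° of latitude spans πR/180 = 111317 m, so Δφ = 169.14 / 111317 × 3600 = 5.470″.

Δφ = 5.5″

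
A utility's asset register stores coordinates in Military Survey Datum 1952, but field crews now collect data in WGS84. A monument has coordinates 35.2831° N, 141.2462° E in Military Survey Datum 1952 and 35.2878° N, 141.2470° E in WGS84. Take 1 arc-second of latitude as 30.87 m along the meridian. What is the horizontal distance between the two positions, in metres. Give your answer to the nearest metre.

527 m

Δφ = 35.2878° − 35.2831° = +0.0047°; Δλ = 141.2470° − 141.2462° = +0.0008°.
1° of latitude = 3600 × 30.87 = 111132 m.
ΔN = Δφ × 111132 = 522.3 m; ΔE = Δλ × 111132 × cos(35.2831°) = +0.0008 × 111132 × 0.816308 = 72.6 m.
Distance = √(ΔE² + ΔN²) = √(72.6² + 522.3²) = 527.3 m.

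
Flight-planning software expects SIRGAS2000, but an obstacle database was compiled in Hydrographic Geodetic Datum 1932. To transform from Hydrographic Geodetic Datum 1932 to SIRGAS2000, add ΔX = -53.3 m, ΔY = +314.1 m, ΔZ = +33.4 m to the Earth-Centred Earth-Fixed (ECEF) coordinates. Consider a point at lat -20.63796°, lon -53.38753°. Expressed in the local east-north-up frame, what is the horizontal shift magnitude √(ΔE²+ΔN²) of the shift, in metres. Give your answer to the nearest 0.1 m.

160.1 m

The local east axis at (φ, λ) is (−sin λ, cos λ, 0), so ΔE = −sin(-53.38753°)·(-53.3) + cos(-53.38753°)·314.1 = 144.55 m.
The local north axis is (−sin φ cos λ, −sin φ sin λ, cos φ), giving ΔN = -11.204 − 88.864 + 31.257 = -68.81 m.
Horizontal magnitude = √(ΔE² + ΔN²) = √(144.55² + (-68.81)²) = 160.09 m.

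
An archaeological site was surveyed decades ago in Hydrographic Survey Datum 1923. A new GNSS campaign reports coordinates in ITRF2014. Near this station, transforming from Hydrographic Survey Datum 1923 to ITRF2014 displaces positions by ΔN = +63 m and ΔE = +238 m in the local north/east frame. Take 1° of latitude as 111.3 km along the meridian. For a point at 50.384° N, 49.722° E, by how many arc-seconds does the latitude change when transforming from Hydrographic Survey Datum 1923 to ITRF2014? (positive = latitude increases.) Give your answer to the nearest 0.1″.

Δφ = 2.0″

1° of latitude = 111.3 km, so Δφ = 63.0 / 111300 = 0.0005660° = 2.038″.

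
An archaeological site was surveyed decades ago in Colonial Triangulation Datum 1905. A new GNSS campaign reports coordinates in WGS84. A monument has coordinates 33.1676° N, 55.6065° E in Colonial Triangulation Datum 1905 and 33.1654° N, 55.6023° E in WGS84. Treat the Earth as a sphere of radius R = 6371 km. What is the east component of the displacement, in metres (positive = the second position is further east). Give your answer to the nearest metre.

Δφ = 33.1654° − 33.1676° = -0.0022°; Δλ = 55.6023° − 55.6065° = -0.0042°.
1° along a meridian = πR/180 = 111195 m.
ΔN = Δφ × 111195 = -244.6 m; ΔE = Δλ × 111195 × cos(33.1676°) = -0.0042 × 111195 × 0.837074 = -390.9 m.

ΔE = -391 m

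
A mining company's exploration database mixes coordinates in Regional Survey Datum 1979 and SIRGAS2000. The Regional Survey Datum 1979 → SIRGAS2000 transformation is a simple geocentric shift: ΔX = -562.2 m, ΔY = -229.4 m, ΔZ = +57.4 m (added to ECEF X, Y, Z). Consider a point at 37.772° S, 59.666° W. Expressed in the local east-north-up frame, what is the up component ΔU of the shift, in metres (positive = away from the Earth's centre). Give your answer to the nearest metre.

ΔU = -103 m

At φ = -37.772°, λ = -59.666°: sin φ = -0.612521, cos φ = 0.790454, sin λ = -0.863096, cos λ = 0.505040.
ΔU = cos φ cos λ·ΔX + cos φ sin λ·ΔY + sin φ·ΔZ = (0.790454)(0.505040)(-562.2) + (0.790454)(-0.863096)(-229.4) + (-0.612521)(57.4) = -103.09 m.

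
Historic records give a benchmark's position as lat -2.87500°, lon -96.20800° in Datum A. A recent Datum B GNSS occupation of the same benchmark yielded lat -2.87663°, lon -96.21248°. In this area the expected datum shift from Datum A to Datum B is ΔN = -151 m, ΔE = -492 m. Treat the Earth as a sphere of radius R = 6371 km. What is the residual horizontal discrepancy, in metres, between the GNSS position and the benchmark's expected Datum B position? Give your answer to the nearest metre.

31 m

Observed coordinate differences: Δφ = -0.00163°, Δλ = -0.00448°.
Converting to metres (1° lat = 111195 m, cos φ = 0.998741): observed ΔN = -181.2 m, observed ΔE = -497.5 m.
Subtracting the expected shift leaves a residual of -181.2 − (-151) = -30.2 m north and -497.5 − (-492) = -5.5 m east.
Residual distance = √((-30.2)² + (-5.5)²) = 30.7 m.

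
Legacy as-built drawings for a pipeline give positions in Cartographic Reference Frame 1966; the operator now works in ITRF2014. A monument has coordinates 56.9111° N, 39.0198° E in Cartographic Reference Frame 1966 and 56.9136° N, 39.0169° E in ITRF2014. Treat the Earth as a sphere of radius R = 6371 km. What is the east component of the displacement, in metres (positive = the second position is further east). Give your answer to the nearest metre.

Δφ = 56.9136° − 56.9111° = +0.0025°; Δλ = 39.0169° − 39.0198° = -0.0029°.
1° along a meridian = πR/180 = 111195 m.
ΔN = Δφ × 111195 = 278.0 m; ΔE = Δλ × 111195 × cos(56.9111°) = -0.0029 × 111195 × 0.545940 = -176.0 m.

ΔE = -176 m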